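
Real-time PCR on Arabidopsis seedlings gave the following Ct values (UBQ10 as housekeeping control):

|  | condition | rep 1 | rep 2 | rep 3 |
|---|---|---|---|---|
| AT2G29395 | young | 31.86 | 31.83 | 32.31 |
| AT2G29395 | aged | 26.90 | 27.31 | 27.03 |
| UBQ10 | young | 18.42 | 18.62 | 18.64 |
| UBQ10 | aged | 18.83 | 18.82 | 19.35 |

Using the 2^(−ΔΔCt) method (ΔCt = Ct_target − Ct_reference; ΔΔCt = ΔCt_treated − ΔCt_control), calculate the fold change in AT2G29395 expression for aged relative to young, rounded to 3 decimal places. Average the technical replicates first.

Mean Ct: AT2G29395 young 32.000; AT2G29395 aged 27.080; UBQ10 young 18.560; UBQ10 aged 19.000
ΔCt(young) = 32.000 − 18.560 = 13.440
ΔCt(aged) = 27.080 − 19.000 = 8.080
ΔΔCt = 8.080 − 13.440 = -5.360
Fold change = 2^(−(-5.360)) = 2^5.360 = 41.0696

41.070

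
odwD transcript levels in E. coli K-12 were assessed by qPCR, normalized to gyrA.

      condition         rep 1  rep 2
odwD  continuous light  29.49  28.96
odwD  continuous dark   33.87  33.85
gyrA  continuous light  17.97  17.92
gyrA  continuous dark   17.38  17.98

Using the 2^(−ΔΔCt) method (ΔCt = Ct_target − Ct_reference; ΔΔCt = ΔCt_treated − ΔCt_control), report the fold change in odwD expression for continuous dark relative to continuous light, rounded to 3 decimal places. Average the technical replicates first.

0.033

Mean Ct: odwD continuous light 29.225; odwD continuous dark 33.860; gyrA continuous light 17.945; gyrA continuous dark 17.680
ΔCt(continuous light) = 29.225 − 17.945 = 11.280
ΔCt(continuous dark) = 33.860 − 17.680 = 16.180
ΔΔCt = 16.180 − 11.280 = 4.900
Fold change = 2^(−4.900) = 0.0335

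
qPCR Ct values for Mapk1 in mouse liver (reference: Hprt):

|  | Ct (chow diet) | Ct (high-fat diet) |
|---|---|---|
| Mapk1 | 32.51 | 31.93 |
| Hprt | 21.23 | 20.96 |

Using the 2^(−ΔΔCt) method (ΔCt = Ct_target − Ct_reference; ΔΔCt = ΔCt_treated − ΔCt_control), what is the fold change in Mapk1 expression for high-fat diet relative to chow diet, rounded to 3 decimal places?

ΔCt(chow diet) = 32.510 − 21.230 = 11.280
ΔCt(high-fat diet) = 31.930 − 20.960 = 10.970
ΔΔCt = 10.970 − 11.280 = -0.310
Fold change = 2^(−(-0.310)) = 2^0.310 = 1.2397

1.240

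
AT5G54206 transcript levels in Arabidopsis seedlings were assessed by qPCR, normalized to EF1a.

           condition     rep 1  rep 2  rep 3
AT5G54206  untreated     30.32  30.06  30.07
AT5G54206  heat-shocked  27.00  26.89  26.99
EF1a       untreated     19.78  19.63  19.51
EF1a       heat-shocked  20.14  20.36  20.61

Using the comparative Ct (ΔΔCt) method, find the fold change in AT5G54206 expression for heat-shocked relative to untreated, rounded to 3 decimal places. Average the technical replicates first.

Mean Ct: AT5G54206 untreated 30.150; AT5G54206 heat-shocked 26.960; EF1a untreated 19.640; EF1a heat-shocked 20.370
ΔCt(untreated) = 30.150 − 19.640 = 10.510
ΔCt(heat-shocked) = 26.960 − 20.370 = 6.590
ΔΔCt = 6.590 − 10.510 = -3.920
Fold change = 2^(−(-3.920)) = 2^3.920 = 15.1369

15.137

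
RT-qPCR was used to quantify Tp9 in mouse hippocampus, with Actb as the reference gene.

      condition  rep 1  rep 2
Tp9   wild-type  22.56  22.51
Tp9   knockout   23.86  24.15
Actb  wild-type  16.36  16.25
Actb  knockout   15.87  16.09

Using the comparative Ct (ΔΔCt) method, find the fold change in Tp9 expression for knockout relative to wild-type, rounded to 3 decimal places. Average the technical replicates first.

0.288

Mean Ct: Tp9 wild-type 22.535; Tp9 knockout 24.005; Actb wild-type 16.305; Actb knockout 15.980
ΔCt(wild-type) = 22.535 − 16.305 = 6.230
ΔCt(knockout) = 24.005 − 15.980 = 8.025
ΔΔCt = 8.025 − 6.230 = 1.795
Fold change = 2^(−1.795) = 0.2882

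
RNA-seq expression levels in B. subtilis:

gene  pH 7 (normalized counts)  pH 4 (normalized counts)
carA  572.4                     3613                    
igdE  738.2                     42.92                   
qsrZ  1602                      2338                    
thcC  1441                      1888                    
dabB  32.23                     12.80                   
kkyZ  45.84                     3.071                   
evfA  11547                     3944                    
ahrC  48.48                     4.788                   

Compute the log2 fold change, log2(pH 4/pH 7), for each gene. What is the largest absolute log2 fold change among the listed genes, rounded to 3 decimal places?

log2(3613/572.4) = 2.658  (carA)
log2(42.92/738.2) = -4.104  (igdE)
log2(2338/1602) = 0.545  (qsrZ)
log2(1888/1441) = 0.390  (thcC)
log2(12.80/32.23) = -1.332  (dabB)
log2(3.071/45.84) = -3.900  (kkyZ)
log2(3944/11547) = -1.550  (evfA)
log2(4.788/48.48) = -3.340  (ahrC)
The largest magnitude belongs to igdE.

4.104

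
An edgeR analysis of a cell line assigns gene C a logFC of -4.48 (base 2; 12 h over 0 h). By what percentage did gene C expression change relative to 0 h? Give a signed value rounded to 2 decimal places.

Fold change = 2^(-4.48) = 0.0448
Percent change = (FC − 1) × 100% = (0.0448 − 1) × 100 = -95.52%

-95.52%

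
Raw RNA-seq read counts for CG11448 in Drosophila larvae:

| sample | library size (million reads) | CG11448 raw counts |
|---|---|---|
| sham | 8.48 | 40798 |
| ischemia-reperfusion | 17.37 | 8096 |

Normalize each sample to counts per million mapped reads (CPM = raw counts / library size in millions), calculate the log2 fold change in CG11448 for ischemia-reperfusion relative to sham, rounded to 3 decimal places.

CPM(sham) = 40798 / 8.48 = 4811.0849
CPM(ischemia-reperfusion) = 8096 / 17.37 = 466.0910
Fold change = 466.0910 / 4811.0849 = 0.09688
log2(0.09688) = -3.3677

-3.368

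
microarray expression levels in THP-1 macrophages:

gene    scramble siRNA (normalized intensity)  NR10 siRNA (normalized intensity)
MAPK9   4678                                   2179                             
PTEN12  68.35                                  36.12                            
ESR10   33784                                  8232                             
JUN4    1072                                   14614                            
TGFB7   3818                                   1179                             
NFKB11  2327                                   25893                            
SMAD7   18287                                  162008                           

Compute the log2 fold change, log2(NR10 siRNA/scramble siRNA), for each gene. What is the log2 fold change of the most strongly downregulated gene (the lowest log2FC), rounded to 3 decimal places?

log2(2179/4678) = -1.102  (MAPK9)
log2(36.12/68.35) = -0.920  (PTEN12)
log2(8232/33784) = -2.037  (ESR10)
log2(14614/1072) = 3.769  (JUN4)
log2(1179/3818) = -1.695  (TGFB7)
log2(25893/2327) = 3.476  (NFKB11)
log2(162008/18287) = 3.147  (SMAD7)
ESR10 is most strongly downregulated.

-2.037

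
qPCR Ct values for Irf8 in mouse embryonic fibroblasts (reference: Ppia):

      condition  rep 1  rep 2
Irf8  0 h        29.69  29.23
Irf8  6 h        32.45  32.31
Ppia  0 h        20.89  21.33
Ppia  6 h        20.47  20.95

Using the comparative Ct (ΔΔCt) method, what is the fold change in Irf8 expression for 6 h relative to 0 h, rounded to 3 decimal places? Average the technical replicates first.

Mean Ct: Irf8 0 h 29.460; Irf8 6 h 32.380; Ppia 0 h 21.110; Ppia 6 h 20.710
ΔCt(0 h) = 29.460 − 21.110 = 8.350
ΔCt(6 h) = 32.380 − 20.710 = 11.670
ΔΔCt = 11.670 − 8.350 = 3.320
Fold change = 2^(−3.320) = 0.1001

0.100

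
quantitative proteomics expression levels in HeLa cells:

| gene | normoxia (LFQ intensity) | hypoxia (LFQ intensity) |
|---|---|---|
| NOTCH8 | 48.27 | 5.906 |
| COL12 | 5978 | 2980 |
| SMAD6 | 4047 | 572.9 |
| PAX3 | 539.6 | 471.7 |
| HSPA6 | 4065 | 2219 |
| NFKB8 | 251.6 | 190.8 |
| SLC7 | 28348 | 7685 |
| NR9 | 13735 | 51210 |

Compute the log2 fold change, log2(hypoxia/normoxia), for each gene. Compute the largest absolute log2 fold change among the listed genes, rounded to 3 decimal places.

3.031

log2(5.906/48.27) = -3.031  (NOTCH8)
log2(2980/5978) = -1.004  (COL12)
log2(572.9/4047) = -2.820  (SMAD6)
log2(471.7/539.6) = -0.194  (PAX3)
log2(2219/4065) = -0.873  (HSPA6)
log2(190.8/251.6) = -0.399  (NFKB8)
log2(7685/28348) = -1.883  (SLC7)
log2(51210/13735) = 1.899  (NR9)
The largest magnitude belongs to NOTCH8.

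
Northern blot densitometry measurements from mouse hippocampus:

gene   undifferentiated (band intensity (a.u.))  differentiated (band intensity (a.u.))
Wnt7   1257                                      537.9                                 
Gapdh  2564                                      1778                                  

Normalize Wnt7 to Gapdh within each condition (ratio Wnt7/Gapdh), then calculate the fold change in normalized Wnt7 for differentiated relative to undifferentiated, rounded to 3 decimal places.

0.617

Wnt7/Gapdh (undifferentiated) = 1257 / 2564 = 0.49025
Wnt7/Gapdh (differentiated) = 537.9 / 1778 = 0.30253
Fold change = 0.30253 / 0.49025 = 0.6171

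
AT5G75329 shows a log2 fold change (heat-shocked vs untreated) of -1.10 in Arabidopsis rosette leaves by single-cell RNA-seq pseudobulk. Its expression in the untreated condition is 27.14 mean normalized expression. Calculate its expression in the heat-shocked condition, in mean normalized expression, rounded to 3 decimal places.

Fold change = 2^(-1.10) = 0.4665
heat-shocked expression = 27.14 × 0.4665 = 12.661

12.661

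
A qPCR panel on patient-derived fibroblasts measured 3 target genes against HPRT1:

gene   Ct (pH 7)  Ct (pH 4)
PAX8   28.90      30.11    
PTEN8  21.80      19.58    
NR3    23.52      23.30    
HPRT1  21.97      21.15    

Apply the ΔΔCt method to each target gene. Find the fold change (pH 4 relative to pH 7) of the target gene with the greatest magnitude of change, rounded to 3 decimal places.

PAX8: ΔΔCt = (30.11−21.15) − (28.90−21.97) = 8.96 − 6.93 = 2.03; fold change = 2^-2.03 = 0.245
PTEN8: ΔΔCt = (19.58−21.15) − (21.80−21.97) = -1.57 − (-0.17) = -1.40; fold change = 2^1.40 = 2.639
NR3: ΔΔCt = (23.30−21.15) − (23.52−21.97) = 2.15 − 1.55 = 0.60; fold change = 2^-0.60 = 0.660
PAX8 has the largest |ΔΔCt| = 2.03.

0.245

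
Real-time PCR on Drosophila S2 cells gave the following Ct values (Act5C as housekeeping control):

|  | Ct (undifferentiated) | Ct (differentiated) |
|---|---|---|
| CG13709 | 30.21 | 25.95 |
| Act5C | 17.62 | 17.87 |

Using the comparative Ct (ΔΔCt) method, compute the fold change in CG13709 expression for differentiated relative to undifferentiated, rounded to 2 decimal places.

22.78

ΔCt(undifferentiated) = 30.210 − 17.620 = 12.590
ΔCt(differentiated) = 25.950 − 17.870 = 8.080
ΔΔCt = 8.080 − 12.590 = -4.510
Fold change = 2^(−(-4.510)) = 2^4.510 = 22.785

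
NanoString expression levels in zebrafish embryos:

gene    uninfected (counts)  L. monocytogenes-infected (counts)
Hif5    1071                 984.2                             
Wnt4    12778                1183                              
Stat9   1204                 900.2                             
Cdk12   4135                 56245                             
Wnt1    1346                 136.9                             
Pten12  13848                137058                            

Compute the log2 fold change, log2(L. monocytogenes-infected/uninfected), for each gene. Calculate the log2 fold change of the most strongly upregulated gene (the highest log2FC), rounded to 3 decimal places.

3.766

log2(984.2/1071) = -0.122  (Hif5)
log2(1183/12778) = -3.433  (Wnt4)
log2(900.2/1204) = -0.420  (Stat9)
log2(56245/4135) = 3.766  (Cdk12)
log2(136.9/1346) = -3.297  (Wnt1)
log2(137058/13848) = 3.307  (Pten12)
Cdk12 is most strongly upregulated.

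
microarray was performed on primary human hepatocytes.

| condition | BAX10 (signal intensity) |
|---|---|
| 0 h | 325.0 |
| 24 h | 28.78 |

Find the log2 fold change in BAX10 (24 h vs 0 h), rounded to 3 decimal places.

Fold change = 28.78 / 325.0 = 0.0886
log2(0.0886) = -3.4973

-3.497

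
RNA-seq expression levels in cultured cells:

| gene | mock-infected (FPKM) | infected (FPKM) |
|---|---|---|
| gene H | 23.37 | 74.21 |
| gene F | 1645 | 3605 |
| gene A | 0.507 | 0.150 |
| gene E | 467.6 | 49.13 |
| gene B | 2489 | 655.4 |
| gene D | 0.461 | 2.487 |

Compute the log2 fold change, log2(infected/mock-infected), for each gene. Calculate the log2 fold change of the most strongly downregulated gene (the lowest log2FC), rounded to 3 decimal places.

log2(74.21/23.37) = 1.667  (gene H)
log2(3605/1645) = 1.132  (gene F)
log2(0.150/0.507) = -1.757  (gene A)
log2(49.13/467.6) = -3.251  (gene E)
log2(655.4/2489) = -1.925  (gene B)
log2(2.487/0.461) = 2.432  (gene D)
gene E is most strongly downregulated.

-3.251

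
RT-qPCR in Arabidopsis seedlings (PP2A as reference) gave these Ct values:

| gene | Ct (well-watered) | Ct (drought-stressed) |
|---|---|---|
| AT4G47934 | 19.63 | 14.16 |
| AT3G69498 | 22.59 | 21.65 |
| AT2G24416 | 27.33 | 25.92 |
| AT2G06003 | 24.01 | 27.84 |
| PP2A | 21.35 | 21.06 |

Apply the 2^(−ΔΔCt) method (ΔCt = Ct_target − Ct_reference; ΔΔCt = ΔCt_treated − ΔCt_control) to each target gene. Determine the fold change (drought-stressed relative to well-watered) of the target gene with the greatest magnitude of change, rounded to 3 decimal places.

AT4G47934: ΔΔCt = (14.16−21.06) − (19.63−21.35) = -6.90 − (-1.72) = -5.18; fold change = 2^5.18 = 36.252
AT3G69498: ΔΔCt = (21.65−21.06) − (22.59−21.35) = 0.59 − 1.24 = -0.65; fold change = 2^0.65 = 1.569
AT2G24416: ΔΔCt = (25.92−21.06) − (27.33−21.35) = 4.86 − 5.98 = -1.12; fold change = 2^1.12 = 2.173
AT2G06003: ΔΔCt = (27.84−21.06) − (24.01−21.35) = 6.78 − 2.66 = 4.12; fold change = 2^-4.12 = 0.058
AT4G47934 has the largest |ΔΔCt| = 5.18.

36.252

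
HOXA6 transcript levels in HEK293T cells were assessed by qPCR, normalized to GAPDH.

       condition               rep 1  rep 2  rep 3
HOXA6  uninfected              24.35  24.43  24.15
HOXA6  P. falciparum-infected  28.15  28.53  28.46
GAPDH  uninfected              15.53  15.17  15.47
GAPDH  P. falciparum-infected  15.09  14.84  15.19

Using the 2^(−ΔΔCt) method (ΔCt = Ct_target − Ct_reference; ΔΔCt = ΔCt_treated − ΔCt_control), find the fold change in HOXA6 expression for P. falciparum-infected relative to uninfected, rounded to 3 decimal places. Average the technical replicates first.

0.047

Mean Ct: HOXA6 uninfected 24.310; HOXA6 P. falciparum-infected 28.380; GAPDH uninfected 15.390; GAPDH P. falciparum-infected 15.040
ΔCt(uninfected) = 24.310 − 15.390 = 8.920
ΔCt(P. falciparum-infected) = 28.380 − 15.040 = 13.340
ΔΔCt = 13.340 − 8.920 = 4.420
Fold change = 2^(−4.420) = 0.0467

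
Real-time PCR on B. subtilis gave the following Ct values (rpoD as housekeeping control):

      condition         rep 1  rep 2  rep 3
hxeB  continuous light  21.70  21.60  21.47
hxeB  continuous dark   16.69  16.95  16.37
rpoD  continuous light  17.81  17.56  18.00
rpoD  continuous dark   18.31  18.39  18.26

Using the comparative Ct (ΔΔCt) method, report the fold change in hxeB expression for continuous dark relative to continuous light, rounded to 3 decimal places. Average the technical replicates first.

43.713

Mean Ct: hxeB continuous light 21.590; hxeB continuous dark 16.670; rpoD continuous light 17.790; rpoD continuous dark 18.320
ΔCt(continuous light) = 21.590 − 17.790 = 3.800
ΔCt(continuous dark) = 16.670 − 18.320 = -1.650
ΔΔCt = -1.650 − 3.800 = -5.450
Fold change = 2^(−(-5.450)) = 2^5.450 = 43.7133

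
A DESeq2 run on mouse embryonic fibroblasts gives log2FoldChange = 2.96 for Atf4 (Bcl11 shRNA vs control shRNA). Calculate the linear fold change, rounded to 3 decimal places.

Fold change = 2^(2.96) = 7.7812

7.781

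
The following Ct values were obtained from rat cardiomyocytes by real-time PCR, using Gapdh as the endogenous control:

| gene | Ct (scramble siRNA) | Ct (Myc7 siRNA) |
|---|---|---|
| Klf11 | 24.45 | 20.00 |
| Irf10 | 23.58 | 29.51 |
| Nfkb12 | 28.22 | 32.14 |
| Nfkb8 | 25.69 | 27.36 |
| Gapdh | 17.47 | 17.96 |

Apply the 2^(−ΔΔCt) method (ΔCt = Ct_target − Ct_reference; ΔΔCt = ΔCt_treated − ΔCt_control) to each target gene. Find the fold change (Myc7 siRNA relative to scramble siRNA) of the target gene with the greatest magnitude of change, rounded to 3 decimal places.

0.023

Klf11: ΔΔCt = (20.00−17.96) − (24.45−17.47) = 2.04 − 6.98 = -4.94; fold change = 2^4.94 = 30.696
Irf10: ΔΔCt = (29.51−17.96) − (23.58−17.47) = 11.55 − 6.11 = 5.44; fold change = 2^-5.44 = 0.023
Nfkb12: ΔΔCt = (32.14−17.96) − (28.22−17.47) = 14.18 − 10.75 = 3.43; fold change = 2^-3.43 = 0.093
Nfkb8: ΔΔCt = (27.36−17.96) − (25.69−17.47) = 9.40 − 8.22 = 1.18; fold change = 2^-1.18 = 0.441
Irf10 has the largest |ΔΔCt| = 5.44.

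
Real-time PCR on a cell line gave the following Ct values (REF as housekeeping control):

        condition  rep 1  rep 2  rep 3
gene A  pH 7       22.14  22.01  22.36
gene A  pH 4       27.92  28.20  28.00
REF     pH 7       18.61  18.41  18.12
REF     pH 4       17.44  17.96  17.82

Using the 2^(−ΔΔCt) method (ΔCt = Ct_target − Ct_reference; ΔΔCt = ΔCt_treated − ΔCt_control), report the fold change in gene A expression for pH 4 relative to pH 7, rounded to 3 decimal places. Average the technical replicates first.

Mean Ct: gene A pH 7 22.170; gene A pH 4 28.040; REF pH 7 18.380; REF pH 4 17.740
ΔCt(pH 7) = 22.170 − 18.380 = 3.790
ΔCt(pH 4) = 28.040 − 17.740 = 10.300
ΔΔCt = 10.300 − 3.790 = 6.510
Fold change = 2^(−6.510) = 0.0110

0.011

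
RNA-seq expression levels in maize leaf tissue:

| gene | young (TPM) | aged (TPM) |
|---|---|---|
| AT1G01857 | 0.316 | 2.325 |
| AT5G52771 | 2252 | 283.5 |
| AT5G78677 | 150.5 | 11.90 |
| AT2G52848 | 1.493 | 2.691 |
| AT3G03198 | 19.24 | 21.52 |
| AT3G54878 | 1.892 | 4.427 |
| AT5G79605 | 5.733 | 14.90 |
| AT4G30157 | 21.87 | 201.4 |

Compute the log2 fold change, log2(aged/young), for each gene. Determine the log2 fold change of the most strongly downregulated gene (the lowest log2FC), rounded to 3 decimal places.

log2(2.325/0.316) = 2.879  (AT1G01857)
log2(283.5/2252) = -2.990  (AT5G52771)
log2(11.90/150.5) = -3.661  (AT5G78677)
log2(2.691/1.493) = 0.850  (AT2G52848)
log2(21.52/19.24) = 0.162  (AT3G03198)
log2(4.427/1.892) = 1.226  (AT3G54878)
log2(14.90/5.733) = 1.378  (AT5G79605)
log2(201.4/21.87) = 3.203  (AT4G30157)
AT5G78677 is most strongly downregulated.

-3.661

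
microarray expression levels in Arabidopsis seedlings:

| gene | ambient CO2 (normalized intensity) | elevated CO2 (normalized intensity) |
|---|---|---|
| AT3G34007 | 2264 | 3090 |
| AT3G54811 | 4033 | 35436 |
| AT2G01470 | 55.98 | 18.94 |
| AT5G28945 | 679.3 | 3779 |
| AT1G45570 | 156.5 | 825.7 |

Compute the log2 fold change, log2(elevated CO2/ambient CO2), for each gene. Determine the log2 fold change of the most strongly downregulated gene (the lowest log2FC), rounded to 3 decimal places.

log2(3090/2264) = 0.449  (AT3G34007)
log2(35436/4033) = 3.135  (AT3G54811)
log2(18.94/55.98) = -1.563  (AT2G01470)
log2(3779/679.3) = 2.476  (AT5G28945)
log2(825.7/156.5) = 2.399  (AT1G45570)
AT2G01470 is most strongly downregulated.

-1.563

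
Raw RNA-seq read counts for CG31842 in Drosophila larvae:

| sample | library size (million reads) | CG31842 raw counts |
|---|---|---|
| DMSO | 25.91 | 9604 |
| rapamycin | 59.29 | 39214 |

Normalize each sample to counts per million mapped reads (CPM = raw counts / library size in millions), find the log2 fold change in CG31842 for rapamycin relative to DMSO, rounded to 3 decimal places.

0.835

CPM(DMSO) = 9604 / 25.91 = 370.6677
CPM(rapamycin) = 39214 / 59.29 = 661.3932
Fold change = 661.3932 / 370.6677 = 1.78433
log2(1.78433) = 0.8354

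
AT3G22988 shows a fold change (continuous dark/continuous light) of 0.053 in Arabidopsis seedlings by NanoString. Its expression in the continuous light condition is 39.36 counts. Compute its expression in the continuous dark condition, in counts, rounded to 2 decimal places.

continuous dark expression = 39.36 × 0.053 = 2.09

2.09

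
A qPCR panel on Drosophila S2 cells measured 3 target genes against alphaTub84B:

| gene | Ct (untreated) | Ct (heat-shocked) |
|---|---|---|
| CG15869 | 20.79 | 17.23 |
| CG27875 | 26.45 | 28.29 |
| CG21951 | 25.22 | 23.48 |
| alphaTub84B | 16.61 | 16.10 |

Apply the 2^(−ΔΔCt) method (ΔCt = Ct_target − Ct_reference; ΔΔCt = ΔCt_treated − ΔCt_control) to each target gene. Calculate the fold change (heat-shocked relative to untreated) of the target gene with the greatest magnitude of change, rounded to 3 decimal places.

8.282

CG15869: ΔΔCt = (17.23−16.10) − (20.79−16.61) = 1.13 − 4.18 = -3.05; fold change = 2^3.05 = 8.282
CG27875: ΔΔCt = (28.29−16.10) − (26.45−16.61) = 12.19 − 9.84 = 2.35; fold change = 2^-2.35 = 0.196
CG21951: ΔΔCt = (23.48−16.10) − (25.22−16.61) = 7.38 − 8.61 = -1.23; fold change = 2^1.23 = 2.346
CG15869 has the largest |ΔΔCt| = 3.05.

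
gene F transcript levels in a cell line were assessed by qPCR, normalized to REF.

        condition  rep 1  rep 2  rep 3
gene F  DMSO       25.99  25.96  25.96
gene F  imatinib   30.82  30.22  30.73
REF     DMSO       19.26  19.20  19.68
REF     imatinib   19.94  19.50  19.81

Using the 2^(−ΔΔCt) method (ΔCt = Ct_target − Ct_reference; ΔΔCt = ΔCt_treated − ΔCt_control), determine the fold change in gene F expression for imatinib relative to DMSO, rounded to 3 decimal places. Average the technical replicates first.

0.053

Mean Ct: gene F DMSO 25.970; gene F imatinib 30.590; REF DMSO 19.380; REF imatinib 19.750
ΔCt(DMSO) = 25.970 − 19.380 = 6.590
ΔCt(imatinib) = 30.590 − 19.750 = 10.840
ΔΔCt = 10.840 − 6.590 = 4.250
Fold change = 2^(−4.250) = 0.0526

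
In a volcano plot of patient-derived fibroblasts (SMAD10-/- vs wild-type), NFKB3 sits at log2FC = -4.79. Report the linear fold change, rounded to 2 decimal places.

Fold change = 2^(-4.79) = 0.036

0.04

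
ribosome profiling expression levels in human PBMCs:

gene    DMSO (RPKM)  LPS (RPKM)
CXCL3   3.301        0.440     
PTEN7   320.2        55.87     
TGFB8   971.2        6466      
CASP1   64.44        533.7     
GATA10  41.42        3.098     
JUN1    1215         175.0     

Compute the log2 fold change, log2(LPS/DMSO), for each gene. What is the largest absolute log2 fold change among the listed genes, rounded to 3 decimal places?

3.741

log2(0.440/3.301) = -2.907  (CXCL3)
log2(55.87/320.2) = -2.519  (PTEN7)
log2(6466/971.2) = 2.735  (TGFB8)
log2(533.7/64.44) = 3.050  (CASP1)
log2(3.098/41.42) = -3.741  (GATA10)
log2(175.0/1215) = -2.796  (JUN1)
The largest magnitude belongs to GATA10.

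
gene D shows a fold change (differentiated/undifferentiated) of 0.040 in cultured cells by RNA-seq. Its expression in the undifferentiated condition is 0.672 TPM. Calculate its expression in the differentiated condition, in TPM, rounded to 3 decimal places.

differentiated expression = 0.672 × 0.040 = 0.027

0.027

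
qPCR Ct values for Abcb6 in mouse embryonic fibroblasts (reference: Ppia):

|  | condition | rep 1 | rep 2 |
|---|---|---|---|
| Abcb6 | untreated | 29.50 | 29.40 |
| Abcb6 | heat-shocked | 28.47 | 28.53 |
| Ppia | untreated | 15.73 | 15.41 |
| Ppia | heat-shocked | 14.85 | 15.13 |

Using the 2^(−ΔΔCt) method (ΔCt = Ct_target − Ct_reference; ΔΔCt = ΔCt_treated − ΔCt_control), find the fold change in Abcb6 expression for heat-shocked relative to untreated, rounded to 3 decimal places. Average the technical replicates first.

1.292

Mean Ct: Abcb6 untreated 29.450; Abcb6 heat-shocked 28.500; Ppia untreated 15.570; Ppia heat-shocked 14.990
ΔCt(untreated) = 29.450 − 15.570 = 13.880
ΔCt(heat-shocked) = 28.500 − 14.990 = 13.510
ΔΔCt = 13.510 − 13.880 = -0.370
Fold change = 2^(−(-0.370)) = 2^0.370 = 1.2924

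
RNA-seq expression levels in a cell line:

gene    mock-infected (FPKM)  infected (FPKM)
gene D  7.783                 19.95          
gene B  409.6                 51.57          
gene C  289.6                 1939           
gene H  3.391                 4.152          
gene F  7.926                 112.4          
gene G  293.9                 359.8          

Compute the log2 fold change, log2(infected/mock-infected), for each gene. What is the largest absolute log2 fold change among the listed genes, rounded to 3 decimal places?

log2(19.95/7.783) = 1.358  (gene D)
log2(51.57/409.6) = -2.990  (gene B)
log2(1939/289.6) = 2.743  (gene C)
log2(4.152/3.391) = 0.292  (gene H)
log2(112.4/7.926) = 3.826  (gene F)
log2(359.8/293.9) = 0.292  (gene G)
The largest magnitude belongs to gene F.

3.826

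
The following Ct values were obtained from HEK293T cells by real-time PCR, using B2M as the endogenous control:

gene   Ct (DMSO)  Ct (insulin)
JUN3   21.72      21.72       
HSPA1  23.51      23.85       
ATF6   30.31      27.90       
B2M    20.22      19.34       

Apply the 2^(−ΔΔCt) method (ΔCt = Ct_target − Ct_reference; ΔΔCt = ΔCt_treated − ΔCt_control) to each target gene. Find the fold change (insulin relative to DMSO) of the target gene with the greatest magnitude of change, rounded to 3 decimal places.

JUN3: ΔΔCt = (21.72−19.34) − (21.72−20.22) = 2.38 − 1.50 = 0.88; fold change = 2^-0.88 = 0.543
HSPA1: ΔΔCt = (23.85−19.34) − (23.51−20.22) = 4.51 − 3.29 = 1.22; fold change = 2^-1.22 = 0.429
ATF6: ΔΔCt = (27.90−19.34) − (30.31−20.22) = 8.56 − 10.09 = -1.53; fold change = 2^1.53 = 2.888
ATF6 has the largest |ΔΔCt| = 1.53.

2.888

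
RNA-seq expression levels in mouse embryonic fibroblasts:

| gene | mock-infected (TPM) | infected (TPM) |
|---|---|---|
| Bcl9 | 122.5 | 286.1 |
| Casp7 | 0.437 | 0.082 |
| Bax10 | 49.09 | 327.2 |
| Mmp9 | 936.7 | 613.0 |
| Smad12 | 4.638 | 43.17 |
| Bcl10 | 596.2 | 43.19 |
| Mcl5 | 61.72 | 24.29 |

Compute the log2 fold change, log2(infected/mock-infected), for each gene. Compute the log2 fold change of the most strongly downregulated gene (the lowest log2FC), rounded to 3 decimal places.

-3.787

log2(286.1/122.5) = 1.224  (Bcl9)
log2(0.082/0.437) = -2.414  (Casp7)
log2(327.2/49.09) = 2.737  (Bax10)
log2(613.0/936.7) = -0.612  (Mmp9)
log2(43.17/4.638) = 3.218  (Smad12)
log2(43.19/596.2) = -3.787  (Bcl10)
log2(24.29/61.72) = -1.345  (Mcl5)
Bcl10 is most strongly downregulated.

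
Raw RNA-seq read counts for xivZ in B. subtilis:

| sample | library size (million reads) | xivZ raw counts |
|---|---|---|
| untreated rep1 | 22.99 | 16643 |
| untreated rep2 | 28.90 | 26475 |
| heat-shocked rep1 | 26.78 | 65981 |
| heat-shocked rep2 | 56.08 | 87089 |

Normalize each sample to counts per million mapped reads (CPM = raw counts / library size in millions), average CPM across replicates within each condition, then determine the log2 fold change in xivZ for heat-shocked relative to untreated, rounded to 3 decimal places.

1.292

CPM(untreated rep1) = 16643 / 22.99 = 723.9234
CPM(untreated rep2) = 26475 / 28.90 = 916.0900
CPM(heat-shocked rep1) = 65981 / 26.78 = 2463.8163
CPM(heat-shocked rep2) = 87089 / 56.08 = 1552.9422
mean CPM(untreated) = 820.0067; mean CPM(heat-shocked) = 2008.3793
Fold change = 2008.3793 / 820.0067 = 2.44922
log2(2.44922) = 1.2923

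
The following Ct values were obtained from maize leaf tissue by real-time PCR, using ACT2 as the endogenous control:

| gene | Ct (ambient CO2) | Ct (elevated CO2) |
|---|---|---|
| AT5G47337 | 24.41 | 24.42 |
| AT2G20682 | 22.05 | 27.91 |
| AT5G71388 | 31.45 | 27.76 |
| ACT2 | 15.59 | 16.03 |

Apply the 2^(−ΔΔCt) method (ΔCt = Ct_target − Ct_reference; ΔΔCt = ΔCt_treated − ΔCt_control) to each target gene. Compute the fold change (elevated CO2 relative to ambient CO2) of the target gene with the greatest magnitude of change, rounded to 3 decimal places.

AT5G47337: ΔΔCt = (24.42−16.03) − (24.41−15.59) = 8.39 − 8.82 = -0.43; fold change = 2^0.43 = 1.347
AT2G20682: ΔΔCt = (27.91−16.03) − (22.05−15.59) = 11.88 − 6.46 = 5.42; fold change = 2^-5.42 = 0.023
AT5G71388: ΔΔCt = (27.76−16.03) − (31.45−15.59) = 11.73 − 15.86 = -4.13; fold change = 2^4.13 = 17.509
AT2G20682 has the largest |ΔΔCt| = 5.42.

0.023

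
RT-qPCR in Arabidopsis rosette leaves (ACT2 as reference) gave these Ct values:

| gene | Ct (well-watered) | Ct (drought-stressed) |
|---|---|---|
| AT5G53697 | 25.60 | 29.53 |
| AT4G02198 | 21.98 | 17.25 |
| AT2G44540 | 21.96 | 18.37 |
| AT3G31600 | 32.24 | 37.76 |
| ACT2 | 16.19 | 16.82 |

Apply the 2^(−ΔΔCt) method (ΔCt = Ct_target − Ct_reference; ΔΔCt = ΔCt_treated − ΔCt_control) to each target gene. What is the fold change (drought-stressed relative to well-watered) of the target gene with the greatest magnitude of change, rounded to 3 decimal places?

AT5G53697: ΔΔCt = (29.53−16.82) − (25.60−16.19) = 12.71 − 9.41 = 3.30; fold change = 2^-3.30 = 0.102
AT4G02198: ΔΔCt = (17.25−16.82) − (21.98−16.19) = 0.43 − 5.79 = -5.36; fold change = 2^5.36 = 41.070
AT2G44540: ΔΔCt = (18.37−16.82) − (21.96−16.19) = 1.55 − 5.77 = -4.22; fold change = 2^4.22 = 18.636
AT3G31600: ΔΔCt = (37.76−16.82) − (32.24−16.19) = 20.94 − 16.05 = 4.89; fold change = 2^-4.89 = 0.034
AT4G02198 has the largest |ΔΔCt| = 5.36.

41.070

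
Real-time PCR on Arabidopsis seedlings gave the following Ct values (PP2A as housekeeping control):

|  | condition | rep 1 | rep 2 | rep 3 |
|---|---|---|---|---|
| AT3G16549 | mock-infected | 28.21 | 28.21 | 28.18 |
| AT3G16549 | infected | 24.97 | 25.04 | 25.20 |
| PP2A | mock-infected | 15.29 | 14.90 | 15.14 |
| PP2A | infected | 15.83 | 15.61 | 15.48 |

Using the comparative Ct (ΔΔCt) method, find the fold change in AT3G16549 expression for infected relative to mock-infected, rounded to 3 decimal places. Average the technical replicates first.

Mean Ct: AT3G16549 mock-infected 28.200; AT3G16549 infected 25.070; PP2A mock-infected 15.110; PP2A infected 15.640
ΔCt(mock-infected) = 28.200 − 15.110 = 13.090
ΔCt(infected) = 25.070 − 15.640 = 9.430
ΔΔCt = 9.430 − 13.090 = -3.660
Fold change = 2^(−(-3.660)) = 2^3.660 = 12.6407

12.641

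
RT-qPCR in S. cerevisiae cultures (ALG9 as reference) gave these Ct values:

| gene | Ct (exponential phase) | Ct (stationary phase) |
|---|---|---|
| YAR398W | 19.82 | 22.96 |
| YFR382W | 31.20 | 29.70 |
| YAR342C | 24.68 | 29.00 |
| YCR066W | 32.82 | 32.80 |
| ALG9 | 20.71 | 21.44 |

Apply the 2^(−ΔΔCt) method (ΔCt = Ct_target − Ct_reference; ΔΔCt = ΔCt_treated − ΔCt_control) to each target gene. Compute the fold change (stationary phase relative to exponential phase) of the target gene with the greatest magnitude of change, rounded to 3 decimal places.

0.083

YAR398W: ΔΔCt = (22.96−21.44) − (19.82−20.71) = 1.52 − (-0.89) = 2.41; fold change = 2^-2.41 = 0.188
YFR382W: ΔΔCt = (29.70−21.44) − (31.20−20.71) = 8.26 − 10.49 = -2.23; fold change = 2^2.23 = 4.691
YAR342C: ΔΔCt = (29.00−21.44) − (24.68−20.71) = 7.56 − 3.97 = 3.59; fold change = 2^-3.59 = 0.083
YCR066W: ΔΔCt = (32.80−21.44) − (32.82−20.71) = 11.36 − 12.11 = -0.75; fold change = 2^0.75 = 1.682
YAR342C has the largest |ΔΔCt| = 3.59.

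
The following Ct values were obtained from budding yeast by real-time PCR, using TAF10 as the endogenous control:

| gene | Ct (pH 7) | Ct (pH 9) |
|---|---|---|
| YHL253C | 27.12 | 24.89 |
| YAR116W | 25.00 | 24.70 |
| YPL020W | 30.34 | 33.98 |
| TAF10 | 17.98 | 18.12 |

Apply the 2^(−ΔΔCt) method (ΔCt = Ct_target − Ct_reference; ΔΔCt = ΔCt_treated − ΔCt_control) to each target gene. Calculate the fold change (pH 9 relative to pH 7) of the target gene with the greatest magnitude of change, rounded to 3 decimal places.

YHL253C: ΔΔCt = (24.89−18.12) − (27.12−17.98) = 6.77 − 9.14 = -2.37; fold change = 2^2.37 = 5.169
YAR116W: ΔΔCt = (24.70−18.12) − (25.00−17.98) = 6.58 − 7.02 = -0.44; fold change = 2^0.44 = 1.357
YPL020W: ΔΔCt = (33.98−18.12) − (30.34−17.98) = 15.86 − 12.36 = 3.50; fold change = 2^-3.50 = 0.088
YPL020W has the largest |ΔΔCt| = 3.50.

0.088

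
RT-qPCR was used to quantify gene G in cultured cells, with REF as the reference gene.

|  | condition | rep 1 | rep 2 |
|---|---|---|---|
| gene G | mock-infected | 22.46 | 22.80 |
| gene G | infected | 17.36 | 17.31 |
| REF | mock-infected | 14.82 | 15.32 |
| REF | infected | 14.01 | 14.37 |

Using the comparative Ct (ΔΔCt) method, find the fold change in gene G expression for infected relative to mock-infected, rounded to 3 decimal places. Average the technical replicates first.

Mean Ct: gene G mock-infected 22.630; gene G infected 17.335; REF mock-infected 15.070; REF infected 14.190
ΔCt(mock-infected) = 22.630 − 15.070 = 7.560
ΔCt(infected) = 17.335 − 14.190 = 3.145
ΔΔCt = 3.145 − 7.560 = -4.415
Fold change = 2^(−(-4.415)) = 2^4.415 = 21.3328

21.333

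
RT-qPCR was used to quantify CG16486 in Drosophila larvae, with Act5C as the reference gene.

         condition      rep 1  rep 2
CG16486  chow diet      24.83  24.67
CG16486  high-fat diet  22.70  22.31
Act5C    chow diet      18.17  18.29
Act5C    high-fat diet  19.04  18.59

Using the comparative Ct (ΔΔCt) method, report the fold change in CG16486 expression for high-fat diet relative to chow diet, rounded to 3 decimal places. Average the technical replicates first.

7.111

Mean Ct: CG16486 chow diet 24.750; CG16486 high-fat diet 22.505; Act5C chow diet 18.230; Act5C high-fat diet 18.815
ΔCt(chow diet) = 24.750 − 18.230 = 6.520
ΔCt(high-fat diet) = 22.505 − 18.815 = 3.690
ΔΔCt = 3.690 − 6.520 = -2.830
Fold change = 2^(−(-2.830)) = 2^2.830 = 7.1107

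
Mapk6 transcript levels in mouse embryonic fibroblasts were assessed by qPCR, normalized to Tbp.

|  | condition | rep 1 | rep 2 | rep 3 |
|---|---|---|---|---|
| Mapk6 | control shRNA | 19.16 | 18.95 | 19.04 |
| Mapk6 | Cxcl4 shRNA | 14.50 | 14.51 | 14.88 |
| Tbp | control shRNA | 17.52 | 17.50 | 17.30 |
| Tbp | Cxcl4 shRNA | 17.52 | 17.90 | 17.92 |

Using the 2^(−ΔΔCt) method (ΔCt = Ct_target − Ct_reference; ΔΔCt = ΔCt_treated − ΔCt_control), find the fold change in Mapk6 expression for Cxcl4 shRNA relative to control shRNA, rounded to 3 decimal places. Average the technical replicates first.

Mean Ct: Mapk6 control shRNA 19.050; Mapk6 Cxcl4 shRNA 14.630; Tbp control shRNA 17.440; Tbp Cxcl4 shRNA 17.780
ΔCt(control shRNA) = 19.050 − 17.440 = 1.610
ΔCt(Cxcl4 shRNA) = 14.630 − 17.780 = -3.150
ΔΔCt = -3.150 − 1.610 = -4.760
Fold change = 2^(−(-4.760)) = 2^4.760 = 27.0958

27.096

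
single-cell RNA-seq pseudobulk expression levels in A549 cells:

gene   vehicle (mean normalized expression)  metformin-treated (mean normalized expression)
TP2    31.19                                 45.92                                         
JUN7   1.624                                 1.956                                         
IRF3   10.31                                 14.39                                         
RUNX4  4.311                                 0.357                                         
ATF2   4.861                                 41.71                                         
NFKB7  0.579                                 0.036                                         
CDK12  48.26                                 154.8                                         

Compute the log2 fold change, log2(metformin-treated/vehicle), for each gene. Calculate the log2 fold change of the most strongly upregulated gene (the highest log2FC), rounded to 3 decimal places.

log2(45.92/31.19) = 0.558  (TP2)
log2(1.956/1.624) = 0.268  (JUN7)
log2(14.39/10.31) = 0.481  (IRF3)
log2(0.357/4.311) = -3.594  (RUNX4)
log2(41.71/4.861) = 3.101  (ATF2)
log2(0.036/0.579) = -4.007  (NFKB7)
log2(154.8/48.26) = 1.682  (CDK12)
ATF2 is most strongly upregulated.

3.101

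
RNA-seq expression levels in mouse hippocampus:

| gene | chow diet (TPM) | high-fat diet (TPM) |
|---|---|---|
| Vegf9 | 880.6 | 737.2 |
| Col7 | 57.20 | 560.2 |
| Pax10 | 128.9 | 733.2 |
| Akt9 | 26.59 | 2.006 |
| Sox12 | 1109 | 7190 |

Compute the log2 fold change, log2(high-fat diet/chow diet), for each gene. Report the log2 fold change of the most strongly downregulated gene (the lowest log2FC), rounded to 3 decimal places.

-3.728

log2(737.2/880.6) = -0.256  (Vegf9)
log2(560.2/57.20) = 3.292  (Col7)
log2(733.2/128.9) = 2.508  (Pax10)
log2(2.006/26.59) = -3.728  (Akt9)
log2(7190/1109) = 2.697  (Sox12)
Akt9 is most strongly downregulated.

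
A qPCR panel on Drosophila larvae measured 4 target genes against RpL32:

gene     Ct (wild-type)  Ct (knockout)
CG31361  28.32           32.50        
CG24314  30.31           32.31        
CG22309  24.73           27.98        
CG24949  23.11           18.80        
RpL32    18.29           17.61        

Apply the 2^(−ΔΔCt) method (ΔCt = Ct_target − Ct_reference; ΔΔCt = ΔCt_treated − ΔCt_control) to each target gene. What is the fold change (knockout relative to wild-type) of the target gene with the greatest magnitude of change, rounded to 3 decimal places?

0.034

CG31361: ΔΔCt = (32.50−17.61) − (28.32−18.29) = 14.89 − 10.03 = 4.86; fold change = 2^-4.86 = 0.034
CG24314: ΔΔCt = (32.31−17.61) − (30.31−18.29) = 14.70 − 12.02 = 2.68; fold change = 2^-2.68 = 0.156
CG22309: ΔΔCt = (27.98−17.61) − (24.73−18.29) = 10.37 − 6.44 = 3.93; fold change = 2^-3.93 = 0.066
CG24949: ΔΔCt = (18.80−17.61) − (23.11−18.29) = 1.19 − 4.82 = -3.63; fold change = 2^3.63 = 12.381
CG31361 has the largest |ΔΔCt| = 4.86.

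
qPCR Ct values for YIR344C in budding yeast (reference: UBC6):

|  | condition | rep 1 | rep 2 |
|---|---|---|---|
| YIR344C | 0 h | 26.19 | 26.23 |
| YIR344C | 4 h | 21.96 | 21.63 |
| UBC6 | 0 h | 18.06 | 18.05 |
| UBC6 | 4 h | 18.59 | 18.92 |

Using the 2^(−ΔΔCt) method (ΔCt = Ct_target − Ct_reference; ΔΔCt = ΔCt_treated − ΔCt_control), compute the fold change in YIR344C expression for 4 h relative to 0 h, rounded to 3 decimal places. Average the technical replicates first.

Mean Ct: YIR344C 0 h 26.210; YIR344C 4 h 21.795; UBC6 0 h 18.055; UBC6 4 h 18.755
ΔCt(0 h) = 26.210 − 18.055 = 8.155
ΔCt(4 h) = 21.795 − 18.755 = 3.040
ΔΔCt = 3.040 − 8.155 = -5.115
Fold change = 2^(−(-5.115)) = 2^5.115 = 34.6552

34.655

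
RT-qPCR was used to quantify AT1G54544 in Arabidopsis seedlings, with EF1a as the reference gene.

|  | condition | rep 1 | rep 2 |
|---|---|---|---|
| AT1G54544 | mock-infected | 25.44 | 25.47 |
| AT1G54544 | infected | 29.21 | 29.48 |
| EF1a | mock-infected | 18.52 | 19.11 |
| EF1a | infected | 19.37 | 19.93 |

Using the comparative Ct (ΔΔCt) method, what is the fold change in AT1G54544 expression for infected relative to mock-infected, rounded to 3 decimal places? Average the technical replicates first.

0.120

Mean Ct: AT1G54544 mock-infected 25.455; AT1G54544 infected 29.345; EF1a mock-infected 18.815; EF1a infected 19.650
ΔCt(mock-infected) = 25.455 − 18.815 = 6.640
ΔCt(infected) = 29.345 − 19.650 = 9.695
ΔΔCt = 9.695 − 6.640 = 3.055
Fold change = 2^(−3.055) = 0.1203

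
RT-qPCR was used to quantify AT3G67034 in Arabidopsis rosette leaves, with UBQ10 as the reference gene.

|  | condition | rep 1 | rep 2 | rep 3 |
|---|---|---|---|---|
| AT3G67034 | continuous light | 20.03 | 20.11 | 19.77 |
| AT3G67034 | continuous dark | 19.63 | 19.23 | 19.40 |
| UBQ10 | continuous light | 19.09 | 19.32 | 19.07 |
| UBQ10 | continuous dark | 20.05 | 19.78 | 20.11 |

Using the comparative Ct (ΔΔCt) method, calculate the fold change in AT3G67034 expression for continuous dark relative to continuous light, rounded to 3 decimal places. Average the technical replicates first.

Mean Ct: AT3G67034 continuous light 19.970; AT3G67034 continuous dark 19.420; UBQ10 continuous light 19.160; UBQ10 continuous dark 19.980
ΔCt(continuous light) = 19.970 − 19.160 = 0.810
ΔCt(continuous dark) = 19.420 − 19.980 = -0.560
ΔΔCt = -0.560 − 0.810 = -1.370
Fold change = 2^(−(-1.370)) = 2^1.370 = 2.5847

2.585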